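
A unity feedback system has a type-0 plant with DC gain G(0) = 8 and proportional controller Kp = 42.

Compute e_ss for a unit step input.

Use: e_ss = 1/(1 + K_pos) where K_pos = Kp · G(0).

K_pos = Kp · G(0) = 42 × 8 = 336. e_ss = 1/(1 + 336) = 0.0030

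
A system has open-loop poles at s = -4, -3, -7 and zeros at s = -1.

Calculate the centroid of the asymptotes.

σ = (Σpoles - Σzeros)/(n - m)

σ = (Σpoles - Σzeros)/(n - m) = (-14 - (-1))/(3 - 1) = -13/2 = -6.5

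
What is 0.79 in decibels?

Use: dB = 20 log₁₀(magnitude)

dB = 20 log₁₀(0.79) = -2.0 dB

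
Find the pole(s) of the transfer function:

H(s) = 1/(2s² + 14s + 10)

Discriminant = 14² - 4×2×10 = 196 - 80 = 116 > 0, so two distinct real poles. Using quadratic formula: s = (-14 ± √116)/(2×2) = (-14 ± √116)/4, with √116 ≈ 10.7703. s₁ ≈ -0.8074, s₂ ≈ -6.1926. Poles: s₁ = -0.8074, s₂ = -6.1926.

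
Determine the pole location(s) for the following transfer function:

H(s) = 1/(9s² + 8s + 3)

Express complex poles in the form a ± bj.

Discriminant = 8² - 4×9×3 = 64 - 108 = -44 < 0, so the poles are a complex conjugate pair s = (-8 ± j√44)/(2×9). Real part = -8/(2×9) = -8/18 ≈ -0.4444; imaginary part = ±√44/(2×9) ≈ 0.3685. Poles: s = -0.4444 ± 0.3685j.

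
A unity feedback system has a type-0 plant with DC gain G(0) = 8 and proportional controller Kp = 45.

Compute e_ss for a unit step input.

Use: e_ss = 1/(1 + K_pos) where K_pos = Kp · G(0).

K_pos = Kp · G(0) = 45 × 8 = 360. e_ss = 1/(1 + 360) = 0.0028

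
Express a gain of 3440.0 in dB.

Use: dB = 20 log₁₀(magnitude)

dB = 20 log₁₀(3440.0) = 70.7 dB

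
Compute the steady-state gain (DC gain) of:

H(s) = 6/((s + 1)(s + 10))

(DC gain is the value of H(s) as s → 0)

DC gain = H(0) = 6/(1 × 10) = 6/10 = 0.6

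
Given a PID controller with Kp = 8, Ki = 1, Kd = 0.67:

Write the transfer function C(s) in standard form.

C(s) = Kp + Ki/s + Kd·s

Substituting values: C(s) = 8 + 1/s + 0.67s = (0.67s² + 8s + 1)/s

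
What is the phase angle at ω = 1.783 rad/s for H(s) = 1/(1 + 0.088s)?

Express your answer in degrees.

Phase = -arctan(ωτ) = -arctan(1.783 × 0.088) = -8.9°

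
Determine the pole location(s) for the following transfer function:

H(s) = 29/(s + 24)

Pole is where denominator = 0: s + 24 = 0, so s = -24.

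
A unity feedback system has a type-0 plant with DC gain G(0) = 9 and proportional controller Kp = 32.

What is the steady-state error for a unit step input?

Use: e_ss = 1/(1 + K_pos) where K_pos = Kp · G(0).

K_pos = Kp · G(0) = 32 × 9 = 288. e_ss = 1/(1 + 288) = 0.0035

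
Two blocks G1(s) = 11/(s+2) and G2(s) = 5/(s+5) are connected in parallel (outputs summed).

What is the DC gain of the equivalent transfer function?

Parallel: G_eq = G1 + G2. DC gain = G1(0) + G2(0) = 11/2 + 5/5 = 5.5 + 1 = 6.5.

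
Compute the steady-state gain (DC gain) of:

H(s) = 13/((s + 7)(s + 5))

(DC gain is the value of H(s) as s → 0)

DC gain = H(0) = 13/(7 × 5) = 13/35 = 0.3714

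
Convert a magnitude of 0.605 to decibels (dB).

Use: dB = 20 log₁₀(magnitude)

dB = 20 log₁₀(0.605) = -4.4 dB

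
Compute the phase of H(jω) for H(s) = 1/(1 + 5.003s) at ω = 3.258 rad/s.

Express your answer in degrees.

Phase = -arctan(ωτ) = -arctan(3.258 × 5.003) = -86.5°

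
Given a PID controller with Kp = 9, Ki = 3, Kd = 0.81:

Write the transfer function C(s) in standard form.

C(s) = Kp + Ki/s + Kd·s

Substituting values: C(s) = 9 + 3/s + 0.81s = (0.81s² + 9s + 3)/s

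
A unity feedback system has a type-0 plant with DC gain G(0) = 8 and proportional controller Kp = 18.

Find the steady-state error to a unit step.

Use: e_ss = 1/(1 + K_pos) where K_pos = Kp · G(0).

K_pos = Kp · G(0) = 18 × 8 = 144. e_ss = 1/(1 + 144) = 0.0069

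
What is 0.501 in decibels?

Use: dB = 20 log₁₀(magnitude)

dB = 20 log₁₀(0.501) = -6.0 dB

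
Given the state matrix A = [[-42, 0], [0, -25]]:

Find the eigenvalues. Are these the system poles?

For diagonal matrix, eigenvalues are diagonal entries: λ₁ = -42, λ₂ = -25. Eigenvalues of A = system poles.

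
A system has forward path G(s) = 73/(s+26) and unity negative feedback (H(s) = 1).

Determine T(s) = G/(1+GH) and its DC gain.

T(s) = G/(1+GH) = [73/(s+26)] / [1 + 73/(s+26)] = 73/(s+26+73) = 73/(s+99). DC gain = 73/99 = 0.7374.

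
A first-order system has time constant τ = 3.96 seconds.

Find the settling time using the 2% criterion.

For first-order system, 2% settling time ≈ 4τ = 4 × 3.96 = 15.84 s.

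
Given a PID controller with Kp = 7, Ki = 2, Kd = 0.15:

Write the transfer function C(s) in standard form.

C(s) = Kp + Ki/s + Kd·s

Substituting values: C(s) = 7 + 2/s + 0.15s = (0.15s² + 7s + 2)/s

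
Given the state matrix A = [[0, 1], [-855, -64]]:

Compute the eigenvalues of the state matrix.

det(A - λI) = λ² - (-64)λ + 855 = (λ - (-45))(λ - (-19)). Eigenvalues: -45, -19.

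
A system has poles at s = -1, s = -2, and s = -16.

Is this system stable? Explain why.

All poles are in the left half-plane. System is stable.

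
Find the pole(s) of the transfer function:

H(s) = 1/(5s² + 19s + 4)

Discriminant = 19² - 4×5×4 = 361 - 80 = 281 > 0, so two distinct real poles. Using quadratic formula: s = (-19 ± √281)/(2×5) = (-19 ± √281)/10, with √281 ≈ 16.7631. s₁ ≈ -0.2237, s₂ ≈ -3.5763. Poles: s₁ = -0.2237, s₂ = -3.5763.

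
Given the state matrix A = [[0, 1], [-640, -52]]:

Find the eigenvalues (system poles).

det(A - λI) = λ² - (-52)λ + 640 = (λ - (-32))(λ - (-20)). Eigenvalues: -32, -20.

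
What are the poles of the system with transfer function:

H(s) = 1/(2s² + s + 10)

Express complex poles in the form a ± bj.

Discriminant = 1² - 4×2×10 = 1 - 80 = -79 < 0, so the poles are a complex conjugate pair s = (-1 ± j√79)/(2×2). Real part = -1/(2×2) = -1/4 = -0.25; imaginary part = ±√79/(2×2) ≈ 2.2220. Poles: s = -0.25 ± 2.2220j.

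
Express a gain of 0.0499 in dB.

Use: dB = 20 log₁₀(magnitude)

dB = 20 log₁₀(0.0499) = -26.0 dB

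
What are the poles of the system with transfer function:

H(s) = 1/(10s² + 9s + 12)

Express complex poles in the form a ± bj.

Discriminant = 9² - 4×10×12 = 81 - 480 = -399 < 0, so the poles are a complex conjugate pair s = (-9 ± j√399)/(2×10). Real part = -9/(2×10) = -9/20 = -0.45; imaginary part = ±√399/(2×10) ≈ 0.9987. Poles: s = -0.45 ± 0.9987j.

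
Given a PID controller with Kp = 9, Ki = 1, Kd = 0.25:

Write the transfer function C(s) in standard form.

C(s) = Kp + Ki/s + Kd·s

Substituting values: C(s) = 9 + 1/s + 0.25s = (0.25s² + 9s + 1)/s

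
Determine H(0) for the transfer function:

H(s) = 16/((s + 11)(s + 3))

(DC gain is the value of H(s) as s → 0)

DC gain = H(0) = 16/(11 × 3) = 16/33 = 0.4848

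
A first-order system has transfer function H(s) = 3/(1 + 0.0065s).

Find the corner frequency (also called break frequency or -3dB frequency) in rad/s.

Corner frequency = 1/τ = 1/0.0065 = 153.846 rad/s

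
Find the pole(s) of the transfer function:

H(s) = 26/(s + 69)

Pole is where denominator = 0: s + 69 = 0, so s = -69.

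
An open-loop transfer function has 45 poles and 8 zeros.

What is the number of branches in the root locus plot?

Root locus has n branches where n = number of poles = 45.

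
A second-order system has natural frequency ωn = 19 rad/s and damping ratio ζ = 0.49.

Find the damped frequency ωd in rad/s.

ωd = ωn√(1 - ζ²) = 19√(1 - 0.49²) = 16.56 rad/s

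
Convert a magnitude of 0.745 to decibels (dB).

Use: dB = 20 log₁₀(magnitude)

dB = 20 log₁₀(0.745) = -2.6 dB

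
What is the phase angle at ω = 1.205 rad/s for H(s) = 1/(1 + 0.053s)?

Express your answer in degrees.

Phase = -arctan(ωτ) = -arctan(1.205 × 0.053) = -3.7°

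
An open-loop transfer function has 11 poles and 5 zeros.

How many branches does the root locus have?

Root locus has n branches where n = number of poles = 11.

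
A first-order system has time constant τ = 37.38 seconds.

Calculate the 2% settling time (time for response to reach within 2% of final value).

For first-order system, 2% settling time ≈ 4τ = 4 × 37.38 = 149.52 s.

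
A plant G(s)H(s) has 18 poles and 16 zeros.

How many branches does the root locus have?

Root locus has n branches where n = number of poles = 18.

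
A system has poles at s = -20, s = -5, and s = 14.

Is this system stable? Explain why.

Pole(s) at s = 14 are not in the left half-plane. System is unstable.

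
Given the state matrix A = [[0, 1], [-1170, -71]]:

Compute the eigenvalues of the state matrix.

det(A - λI) = λ² - (-71)λ + 1170 = (λ - (-45))(λ - (-26)). Eigenvalues: -45, -26.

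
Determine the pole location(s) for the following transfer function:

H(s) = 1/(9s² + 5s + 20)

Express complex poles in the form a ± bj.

Discriminant = 5² - 4×9×20 = 25 - 720 = -695 < 0, so the poles are a complex conjugate pair s = (-5 ± j√695)/(2×9). Real part = -5/(2×9) = -5/18 ≈ -0.2778; imaginary part = ±√695/(2×9) ≈ 1.4646. Poles: s = -0.2778 ± 1.4646j.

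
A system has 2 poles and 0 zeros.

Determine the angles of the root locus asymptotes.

n - m = 2 - 0 = 2. Angles: θk = (2k + 1)·180°/2 = 90°, 270°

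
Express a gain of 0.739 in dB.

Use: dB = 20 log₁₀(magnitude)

dB = 20 log₁₀(0.739) = -2.6 dB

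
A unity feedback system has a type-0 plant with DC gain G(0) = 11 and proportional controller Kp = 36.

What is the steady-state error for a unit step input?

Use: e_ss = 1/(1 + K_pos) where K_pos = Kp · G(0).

K_pos = Kp · G(0) = 36 × 11 = 396. e_ss = 1/(1 + 396) = 0.0025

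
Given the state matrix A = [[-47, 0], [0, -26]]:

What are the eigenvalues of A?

For diagonal matrix, eigenvalues are diagonal entries: λ₁ = -47, λ₂ = -26.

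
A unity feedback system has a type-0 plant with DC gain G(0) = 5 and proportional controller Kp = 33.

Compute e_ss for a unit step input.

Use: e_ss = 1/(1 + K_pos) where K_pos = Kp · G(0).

K_pos = Kp · G(0) = 33 × 5 = 165. e_ss = 1/(1 + 165) = 0.0060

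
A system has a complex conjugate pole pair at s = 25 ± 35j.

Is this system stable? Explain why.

Real part of poles is 25 (> 0, right half-plane). Unstable.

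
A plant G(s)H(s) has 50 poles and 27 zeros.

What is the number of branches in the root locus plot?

Root locus has n branches where n = number of poles = 50.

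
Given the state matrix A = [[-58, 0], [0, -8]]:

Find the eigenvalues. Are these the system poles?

For diagonal matrix, eigenvalues are diagonal entries: λ₁ = -58, λ₂ = -8. Eigenvalues of A = system poles.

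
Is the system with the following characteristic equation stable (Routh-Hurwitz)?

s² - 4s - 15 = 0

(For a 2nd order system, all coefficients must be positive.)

Coefficients: 1, -4, -15. b=-4, c=-15 not positive, so system is unstable.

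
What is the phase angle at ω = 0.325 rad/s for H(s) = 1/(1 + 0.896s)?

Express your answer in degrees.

Phase = -arctan(ωτ) = -arctan(0.325 × 0.896) = -16.2°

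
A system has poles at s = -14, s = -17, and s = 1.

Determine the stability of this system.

Pole(s) at s = 1 are not in the left half-plane. System is unstable.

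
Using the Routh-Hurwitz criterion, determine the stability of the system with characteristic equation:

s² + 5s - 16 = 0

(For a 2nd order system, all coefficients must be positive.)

Coefficients: 1, 5, -16. c=-16 not positive, so system is unstable.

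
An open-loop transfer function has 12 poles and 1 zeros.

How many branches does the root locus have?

Root locus has n branches where n = number of poles = 12.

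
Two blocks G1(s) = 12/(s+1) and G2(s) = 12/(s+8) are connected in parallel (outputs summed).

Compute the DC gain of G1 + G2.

Parallel: G_eq = G1 + G2. DC gain = G1(0) + G2(0) = 12/1 + 12/8 = 12 + 1.5 = 13.5.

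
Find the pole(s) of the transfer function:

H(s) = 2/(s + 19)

Pole is where denominator = 0: s + 19 = 0, so s = -19.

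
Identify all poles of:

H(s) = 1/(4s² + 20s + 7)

Discriminant = 20² - 4×4×7 = 400 - 112 = 288 > 0, so two distinct real poles. Using quadratic formula: s = (-20 ± √288)/(2×4) = (-20 ± √288)/8, with √288 ≈ 16.9706. s₁ ≈ -0.3787, s₂ ≈ -4.6213. Poles: s₁ = -0.3787, s₂ = -4.6213.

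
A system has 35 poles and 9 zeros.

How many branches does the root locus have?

Root locus has n branches where n = number of poles = 35.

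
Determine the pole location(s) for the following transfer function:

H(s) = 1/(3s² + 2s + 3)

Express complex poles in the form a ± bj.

Discriminant = 2² - 4×3×3 = 4 - 36 = -32 < 0, so the poles are a complex conjugate pair s = (-2 ± j√32)/(2×3). Real part = -2/(2×3) = -2/6 ≈ -0.3333; imaginary part = ±√32/(2×3) ≈ 0.9428. Poles: s = -0.3333 ± 0.9428j.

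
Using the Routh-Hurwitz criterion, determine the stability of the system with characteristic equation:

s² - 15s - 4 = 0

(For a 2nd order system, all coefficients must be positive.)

Coefficients: 1, -15, -4. b=-15, c=-4 not positive, so system is unstable.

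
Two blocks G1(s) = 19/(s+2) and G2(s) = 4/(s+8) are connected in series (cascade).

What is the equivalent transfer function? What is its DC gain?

Series: multiply transfer functions. G_eq = 19/(s+2) × 4/(s+8) = 76/((s+2)(s+8)). DC gain = 76/(2×8) = 4.75.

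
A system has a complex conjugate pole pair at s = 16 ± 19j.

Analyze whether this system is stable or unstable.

Real part of poles is 16 (> 0, right half-plane). Unstable.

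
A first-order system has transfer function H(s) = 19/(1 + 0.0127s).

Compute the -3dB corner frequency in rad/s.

Corner frequency = 1/τ = 1/0.0127 = 78.74 rad/s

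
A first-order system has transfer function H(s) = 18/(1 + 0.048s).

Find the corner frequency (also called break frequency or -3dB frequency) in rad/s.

Corner frequency = 1/τ = 1/0.048 = 20.833 rad/s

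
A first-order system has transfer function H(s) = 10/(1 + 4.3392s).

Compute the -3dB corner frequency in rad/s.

Corner frequency = 1/τ = 1/4.3392 = 0.23 rad/s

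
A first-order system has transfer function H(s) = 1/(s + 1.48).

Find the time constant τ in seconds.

For H(s) = 1/(s + 1/τ), the pole is at -1/τ = -1.48, so τ = 1/1.48 = 0.6757 s.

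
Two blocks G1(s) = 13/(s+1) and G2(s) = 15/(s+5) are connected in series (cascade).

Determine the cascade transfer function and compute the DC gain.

Series: multiply transfer functions. G_eq = 13/(s+1) × 15/(s+5) = 195/((s+1)(s+5)). DC gain = 195/(1×5) = 39.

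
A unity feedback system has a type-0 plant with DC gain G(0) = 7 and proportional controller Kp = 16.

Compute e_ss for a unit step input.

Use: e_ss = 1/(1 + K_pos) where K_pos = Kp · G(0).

K_pos = Kp · G(0) = 16 × 7 = 112. e_ss = 1/(1 + 112) = 0.0088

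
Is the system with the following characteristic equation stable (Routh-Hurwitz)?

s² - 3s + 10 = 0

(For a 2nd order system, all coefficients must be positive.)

Coefficients: 1, -3, 10. b=-3 not positive, so system is unstable.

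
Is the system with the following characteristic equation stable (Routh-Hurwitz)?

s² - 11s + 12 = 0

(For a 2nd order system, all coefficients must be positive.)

Coefficients: 1, -11, 12. b=-11 not positive, so system is unstable.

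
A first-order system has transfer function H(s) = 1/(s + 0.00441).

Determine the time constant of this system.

For H(s) = 1/(s + 1/τ), the pole is at -1/τ = -0.00441, so τ = 1/0.00441 = 226.8 s.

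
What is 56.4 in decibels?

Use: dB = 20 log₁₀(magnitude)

dB = 20 log₁₀(56.4) = 35.0 dB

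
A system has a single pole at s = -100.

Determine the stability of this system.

Pole at s = -100 is in the left half-plane. Stable.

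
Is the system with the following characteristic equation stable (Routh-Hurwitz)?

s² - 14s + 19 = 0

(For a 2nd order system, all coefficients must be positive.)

Coefficients: 1, -14, 19. b=-14 not positive, so system is unstable.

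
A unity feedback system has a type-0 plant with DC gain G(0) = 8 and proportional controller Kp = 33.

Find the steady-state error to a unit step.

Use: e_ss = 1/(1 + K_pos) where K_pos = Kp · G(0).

K_pos = Kp · G(0) = 33 × 8 = 264. e_ss = 1/(1 + 264) = 0.0038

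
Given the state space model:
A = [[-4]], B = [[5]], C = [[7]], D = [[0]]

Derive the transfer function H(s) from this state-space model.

(sI - A)⁻¹ = 1/(s + 4). H(s) = 7 × 5/(s + 4) + 0 = 35/(s + 4).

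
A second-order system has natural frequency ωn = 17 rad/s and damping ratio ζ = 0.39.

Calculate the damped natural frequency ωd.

ωd = ωn√(1 - ζ²) = 17√(1 - 0.39²) = 15.65 rad/s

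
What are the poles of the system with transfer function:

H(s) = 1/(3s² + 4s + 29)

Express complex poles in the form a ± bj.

Discriminant = 4² - 4×3×29 = 16 - 348 = -332 < 0, so the poles are a complex conjugate pair s = (-4 ± j√332)/(2×3). Real part = -4/(2×3) = -4/6 ≈ -0.6667; imaginary part = ±√332/(2×3) ≈ 3.0368. Poles: s = -0.6667 ± 3.0368j.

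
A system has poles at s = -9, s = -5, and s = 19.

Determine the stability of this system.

Pole(s) at s = 19 are not in the left half-plane. System is unstable.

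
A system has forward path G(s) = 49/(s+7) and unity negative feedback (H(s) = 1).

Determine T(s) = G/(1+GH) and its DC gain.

T(s) = G/(1+GH) = [49/(s+7)] / [1 + 49/(s+7)] = 49/(s+7+49) = 49/(s+56). DC gain = 49/56 = 0.875.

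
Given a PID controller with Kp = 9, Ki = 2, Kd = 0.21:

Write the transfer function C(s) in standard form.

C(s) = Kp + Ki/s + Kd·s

Substituting values: C(s) = 9 + 2/s + 0.21s = (0.21s² + 9s + 2)/s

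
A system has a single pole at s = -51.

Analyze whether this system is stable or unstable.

Pole at s = -51 is in the left half-plane. Stable.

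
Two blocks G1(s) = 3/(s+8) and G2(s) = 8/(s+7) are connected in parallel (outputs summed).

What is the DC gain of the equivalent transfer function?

Parallel: G_eq = G1 + G2. DC gain = G1(0) + G2(0) = 3/8 + 8/7 = 0.375 + 1.1429 = 1.5179.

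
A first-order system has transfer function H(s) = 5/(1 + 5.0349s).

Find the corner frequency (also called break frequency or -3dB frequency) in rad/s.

Corner frequency = 1/τ = 1/5.0349 = 0.199 rad/s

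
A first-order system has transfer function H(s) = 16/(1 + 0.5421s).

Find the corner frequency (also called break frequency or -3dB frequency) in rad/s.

Corner frequency = 1/τ = 1/0.5421 = 1.845 rad/s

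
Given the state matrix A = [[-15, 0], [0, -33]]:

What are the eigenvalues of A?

For diagonal matrix, eigenvalues are diagonal entries: λ₁ = -15, λ₂ = -33.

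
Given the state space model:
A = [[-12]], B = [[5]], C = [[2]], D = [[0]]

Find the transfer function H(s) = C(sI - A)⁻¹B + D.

(sI - A)⁻¹ = 1/(s + 12). H(s) = 2 × 5/(s + 12) + 0 = 10/(s + 12).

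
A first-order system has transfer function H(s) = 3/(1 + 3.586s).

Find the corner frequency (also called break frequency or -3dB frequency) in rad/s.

Corner frequency = 1/τ = 1/3.586 = 0.279 rad/s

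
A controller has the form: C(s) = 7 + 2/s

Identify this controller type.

This is a Proportional-Integral (PI) controller.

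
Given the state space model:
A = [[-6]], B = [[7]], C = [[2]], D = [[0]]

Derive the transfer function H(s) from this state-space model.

(sI - A)⁻¹ = 1/(s + 6). H(s) = 2 × 7/(s + 6) + 0 = 14/(s + 6).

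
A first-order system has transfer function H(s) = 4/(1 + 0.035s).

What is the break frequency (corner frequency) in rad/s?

Corner frequency = 1/τ = 1/0.035 = 28.571 rad/s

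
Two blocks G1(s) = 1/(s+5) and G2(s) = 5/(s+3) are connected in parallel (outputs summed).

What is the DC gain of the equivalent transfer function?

Parallel: G_eq = G1 + G2. DC gain = G1(0) + G2(0) = 1/5 + 5/3 = 0.2 + 1.6667 = 1.8667.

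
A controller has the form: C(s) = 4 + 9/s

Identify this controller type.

This is a Proportional-Integral (PI) controller.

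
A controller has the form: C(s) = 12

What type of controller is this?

This is a Proportional (P) controller.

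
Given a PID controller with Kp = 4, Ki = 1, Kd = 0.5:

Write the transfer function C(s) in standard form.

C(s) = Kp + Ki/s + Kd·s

Substituting values: C(s) = 4 + 1/s + 0.5s = (0.5s² + 4s + 1)/s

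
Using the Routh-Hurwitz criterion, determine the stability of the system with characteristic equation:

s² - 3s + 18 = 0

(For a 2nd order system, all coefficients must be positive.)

Coefficients: 1, -3, 18. b=-3 not positive, so system is unstable.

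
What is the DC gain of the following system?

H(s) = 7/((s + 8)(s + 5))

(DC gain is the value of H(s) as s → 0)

DC gain = H(0) = 7/(8 × 5) = 7/40 = 0.175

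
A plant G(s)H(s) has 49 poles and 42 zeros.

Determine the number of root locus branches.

Root locus has n branches where n = number of poles = 49.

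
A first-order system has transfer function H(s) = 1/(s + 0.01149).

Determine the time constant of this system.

For H(s) = 1/(s + 1/τ), the pole is at -1/τ = -0.01149, so τ = 1/0.01149 = 87.03 s.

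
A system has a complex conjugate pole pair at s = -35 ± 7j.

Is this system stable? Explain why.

Real part of poles is -35 (< 0, left half-plane). Stable.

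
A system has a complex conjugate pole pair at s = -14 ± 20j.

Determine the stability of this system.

Real part of poles is -14 (< 0, left half-plane). Stable.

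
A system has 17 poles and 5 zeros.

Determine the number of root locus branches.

Root locus has n branches where n = number of poles = 17.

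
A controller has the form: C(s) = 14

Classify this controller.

This is a Proportional (P) controller.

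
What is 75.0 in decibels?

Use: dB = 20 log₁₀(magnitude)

dB = 20 log₁₀(75.0) = 37.5 dB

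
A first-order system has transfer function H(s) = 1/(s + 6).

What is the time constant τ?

For H(s) = 1/(s + 1/τ), the pole is at -1/τ = -6, so τ = 1/6 = 0.1667 s.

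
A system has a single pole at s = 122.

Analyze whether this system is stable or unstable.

Pole at s = 122 is in the right half-plane. Unstable.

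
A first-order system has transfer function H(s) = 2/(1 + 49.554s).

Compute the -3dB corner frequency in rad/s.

Corner frequency = 1/τ = 1/49.554 = 0.02 rad/s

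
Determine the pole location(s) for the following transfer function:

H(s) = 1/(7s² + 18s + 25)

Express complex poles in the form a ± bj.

Discriminant = 18² - 4×7×25 = 324 - 700 = -376 < 0, so the poles are a complex conjugate pair s = (-18 ± j√376)/(2×7). Real part = -18/(2×7) = -18/14 ≈ -1.2857; imaginary part = ±√376/(2×7) ≈ 1.3851. Poles: s = -1.2857 ± 1.3851j.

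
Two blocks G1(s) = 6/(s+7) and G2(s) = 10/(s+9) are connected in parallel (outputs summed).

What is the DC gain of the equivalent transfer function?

Parallel: G_eq = G1 + G2. DC gain = G1(0) + G2(0) = 6/7 + 10/9 = 0.8571 + 1.1111 = 1.9683.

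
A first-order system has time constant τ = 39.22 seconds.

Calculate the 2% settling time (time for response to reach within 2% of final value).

For first-order system, 2% settling time ≈ 4τ = 4 × 39.22 = 156.88 s.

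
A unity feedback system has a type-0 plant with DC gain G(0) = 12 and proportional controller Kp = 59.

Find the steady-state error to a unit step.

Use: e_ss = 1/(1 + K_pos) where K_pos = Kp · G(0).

K_pos = Kp · G(0) = 59 × 12 = 708. e_ss = 1/(1 + 708) = 0.0014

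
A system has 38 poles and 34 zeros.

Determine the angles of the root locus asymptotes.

n - m = 38 - 34 = 4. Angles: θk = (2k + 1)·180°/4 = 45°, 135°, 225°, 315°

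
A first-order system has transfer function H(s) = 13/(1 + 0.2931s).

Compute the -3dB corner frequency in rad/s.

Corner frequency = 1/τ = 1/0.2931 = 3.412 rad/s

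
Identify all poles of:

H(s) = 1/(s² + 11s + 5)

Discriminant = 11² - 4×1×5 = 121 - 20 = 101 > 0, so two distinct real poles. Using quadratic formula: s = (-11 ± √101)/(2×1) = (-11 ± √101)/2, with √101 ≈ 10.0499. s₁ ≈ -0.4751, s₂ ≈ -10.5249. Poles: s₁ = -0.4751, s₂ = -10.5249.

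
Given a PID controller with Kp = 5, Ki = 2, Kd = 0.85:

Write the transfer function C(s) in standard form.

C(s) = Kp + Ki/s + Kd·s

Substituting values: C(s) = 5 + 2/s + 0.85s = (0.85s² + 5s + 2)/s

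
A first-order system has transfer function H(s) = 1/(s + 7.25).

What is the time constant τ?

For H(s) = 1/(s + 1/τ), the pole is at -1/τ = -7.25, so τ = 1/7.25 = 0.1379 s.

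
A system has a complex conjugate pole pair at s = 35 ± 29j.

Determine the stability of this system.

Real part of poles is 35 (> 0, right half-plane). Unstable.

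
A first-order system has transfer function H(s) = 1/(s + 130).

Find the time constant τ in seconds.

For H(s) = 1/(s + 1/τ), the pole is at -1/τ = -130, so τ = 1/130 = 0.0077 s.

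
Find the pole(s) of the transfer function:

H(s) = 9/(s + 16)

Pole is where denominator = 0: s + 16 = 0, so s = -16.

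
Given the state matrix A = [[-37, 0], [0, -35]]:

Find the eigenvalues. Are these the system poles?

For diagonal matrix, eigenvalues are diagonal entries: λ₁ = -37, λ₂ = -35. Eigenvalues of A = system poles.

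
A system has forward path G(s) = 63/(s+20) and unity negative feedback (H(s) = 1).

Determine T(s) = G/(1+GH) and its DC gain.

T(s) = G/(1+GH) = [63/(s+20)] / [1 + 63/(s+20)] = 63/(s+20+63) = 63/(s+83). DC gain = 63/83 = 0.7590.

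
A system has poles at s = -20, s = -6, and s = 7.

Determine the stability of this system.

Pole(s) at s = 7 are not in the left half-plane. System is unstable.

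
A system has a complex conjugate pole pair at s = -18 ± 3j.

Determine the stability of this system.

Real part of poles is -18 (< 0, left half-plane). Stable.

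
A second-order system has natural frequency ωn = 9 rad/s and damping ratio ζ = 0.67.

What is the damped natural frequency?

ωd = ωn√(1 - ζ²) = 9√(1 - 0.67²) = 6.68 rad/s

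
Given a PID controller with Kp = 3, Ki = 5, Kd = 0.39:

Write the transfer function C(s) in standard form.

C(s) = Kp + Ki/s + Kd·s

Substituting values: C(s) = 3 + 5/s + 0.39s = (0.39s² + 3s + 5)/s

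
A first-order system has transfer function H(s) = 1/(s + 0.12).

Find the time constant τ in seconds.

For H(s) = 1/(s + 1/τ), the pole is at -1/τ = -0.12, so τ = 1/0.12 = 8.3333 s.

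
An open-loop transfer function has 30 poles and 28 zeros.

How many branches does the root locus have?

Root locus has n branches where n = number of poles = 30.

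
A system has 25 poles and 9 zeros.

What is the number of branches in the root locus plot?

Root locus has n branches where n = number of poles = 25.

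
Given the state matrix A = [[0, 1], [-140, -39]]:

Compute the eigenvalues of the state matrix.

det(A - λI) = λ² - (-39)λ + 140 = (λ - (-4))(λ - (-35)). Eigenvalues: -4, -35.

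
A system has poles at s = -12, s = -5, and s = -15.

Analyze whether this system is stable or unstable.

All poles are in the left half-plane. System is stable.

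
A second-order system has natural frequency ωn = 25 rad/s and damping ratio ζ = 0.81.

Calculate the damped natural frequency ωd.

ωd = ωn√(1 - ζ²) = 25√(1 - 0.81²) = 14.66 rad/s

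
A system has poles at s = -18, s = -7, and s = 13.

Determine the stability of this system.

Pole(s) at s = 13 are not in the left half-plane. System is unstable.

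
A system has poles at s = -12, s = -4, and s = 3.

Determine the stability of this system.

Pole(s) at s = 3 are not in the left half-plane. System is unstable.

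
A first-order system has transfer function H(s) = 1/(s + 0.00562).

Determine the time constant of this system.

For H(s) = 1/(s + 1/τ), the pole is at -1/τ = -0.00562, so τ = 1/0.00562 = 177.9 s.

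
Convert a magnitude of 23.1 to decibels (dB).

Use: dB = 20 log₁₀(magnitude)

dB = 20 log₁₀(23.1) = 27.3 dB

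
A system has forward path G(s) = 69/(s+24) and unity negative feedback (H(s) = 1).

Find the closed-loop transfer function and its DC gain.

T(s) = G/(1+GH) = [69/(s+24)] / [1 + 69/(s+24)] = 69/(s+24+69) = 69/(s+93). DC gain = 69/93 = 0.7419.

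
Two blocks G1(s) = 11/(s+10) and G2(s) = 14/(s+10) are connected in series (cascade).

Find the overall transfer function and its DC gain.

Series: multiply transfer functions. G_eq = 11/(s+10) × 14/(s+10) = 154/((s+10)(s+10)). DC gain = 154/(10×10) = 1.54.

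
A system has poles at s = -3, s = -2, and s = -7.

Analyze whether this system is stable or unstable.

All poles are in the left half-plane. System is stable.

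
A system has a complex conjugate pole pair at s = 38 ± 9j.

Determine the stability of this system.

Real part of poles is 38 (> 0, right half-plane). Unstable.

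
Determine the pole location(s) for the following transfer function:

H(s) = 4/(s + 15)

Pole is where denominator = 0: s + 15 = 0, so s = -15.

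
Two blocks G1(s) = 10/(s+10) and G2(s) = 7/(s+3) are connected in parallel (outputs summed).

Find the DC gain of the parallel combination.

Parallel: G_eq = G1 + G2. DC gain = G1(0) + G2(0) = 10/10 + 7/3 = 1 + 2.3333 = 3.3333.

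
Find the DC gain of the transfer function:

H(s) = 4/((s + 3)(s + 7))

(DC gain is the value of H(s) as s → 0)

DC gain = H(0) = 4/(3 × 7) = 4/21 = 0.1905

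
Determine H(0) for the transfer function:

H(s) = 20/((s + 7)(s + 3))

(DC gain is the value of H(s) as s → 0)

DC gain = H(0) = 20/(7 × 3) = 20/21 = 0.9524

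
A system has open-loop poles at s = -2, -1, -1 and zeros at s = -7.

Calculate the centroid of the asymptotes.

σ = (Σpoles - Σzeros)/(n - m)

σ = (Σpoles - Σzeros)/(n - m) = (-4 - (-7))/(3 - 1) = 3/2 = 1.5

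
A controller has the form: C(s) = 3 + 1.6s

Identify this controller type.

This is a Proportional-Derivative (PD) controller.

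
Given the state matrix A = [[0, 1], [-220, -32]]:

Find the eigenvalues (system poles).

det(A - λI) = λ² - (-32)λ + 220 = (λ - (-22))(λ - (-10)). Eigenvalues: -22, -10.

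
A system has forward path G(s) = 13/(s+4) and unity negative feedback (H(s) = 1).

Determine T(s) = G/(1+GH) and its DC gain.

T(s) = G/(1+GH) = [13/(s+4)] / [1 + 13/(s+4)] = 13/(s+4+13) = 13/(s+17). DC gain = 13/17 = 0.7647.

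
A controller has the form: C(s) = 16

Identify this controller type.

This is a Proportional (P) controller.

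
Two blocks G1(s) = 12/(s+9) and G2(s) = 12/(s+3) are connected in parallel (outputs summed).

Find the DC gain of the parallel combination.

Parallel: G_eq = G1 + G2. DC gain = G1(0) + G2(0) = 12/9 + 12/3 = 1.3333 + 4 = 5.3333.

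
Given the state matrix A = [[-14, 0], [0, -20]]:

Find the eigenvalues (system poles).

For diagonal matrix, eigenvalues are diagonal entries: λ₁ = -14, λ₂ = -20.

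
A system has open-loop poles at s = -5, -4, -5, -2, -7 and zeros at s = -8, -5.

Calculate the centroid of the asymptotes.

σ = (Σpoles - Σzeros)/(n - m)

σ = (Σpoles - Σzeros)/(n - m) = (-23 - (-13))/(5 - 2) = -10/3 = -3.33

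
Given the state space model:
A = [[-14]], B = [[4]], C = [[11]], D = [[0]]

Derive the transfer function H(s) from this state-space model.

(sI - A)⁻¹ = 1/(s + 14). H(s) = 11 × 4/(s + 14) + 0 = 44/(s + 14).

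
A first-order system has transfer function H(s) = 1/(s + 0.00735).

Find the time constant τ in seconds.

For H(s) = 1/(s + 1/τ), the pole is at -1/τ = -0.00735, so τ = 1/0.00735 = 136.1 s.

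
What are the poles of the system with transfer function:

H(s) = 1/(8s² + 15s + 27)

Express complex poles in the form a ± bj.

Discriminant = 15² - 4×8×27 = 225 - 864 = -639 < 0, so the poles are a complex conjugate pair s = (-15 ± j√639)/(2×8). Real part = -15/(2×8) = -15/16 = -0.9375; imaginary part = ±√639/(2×8) ≈ 1.5799. Poles: s = -0.9375 ± 1.5799j.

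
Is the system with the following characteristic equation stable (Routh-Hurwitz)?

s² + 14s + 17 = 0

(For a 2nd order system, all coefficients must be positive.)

Coefficients: 1, 14, 17. All positive, so system is stable.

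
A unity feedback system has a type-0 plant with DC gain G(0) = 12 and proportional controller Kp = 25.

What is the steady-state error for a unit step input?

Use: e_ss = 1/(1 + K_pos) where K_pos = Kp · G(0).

K_pos = Kp · G(0) = 25 × 12 = 300. e_ss = 1/(1 + 300) = 0.0033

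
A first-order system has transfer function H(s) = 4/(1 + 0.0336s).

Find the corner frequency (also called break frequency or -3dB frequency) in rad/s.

Corner frequency = 1/τ = 1/0.0336 = 29.762 rad/s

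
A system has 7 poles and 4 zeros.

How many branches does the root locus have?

Root locus has n branches where n = number of poles = 7.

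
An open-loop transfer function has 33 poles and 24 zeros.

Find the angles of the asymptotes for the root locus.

n - m = 33 - 24 = 9. Angles: θk = (2k + 1)·180°/9 = 20°, 60°, 100°, 140°, 180°, 220°, 260°, 300°, 340°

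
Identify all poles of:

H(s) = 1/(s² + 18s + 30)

Discriminant = 18² - 4×1×30 = 324 - 120 = 204 > 0, so two distinct real poles. Using quadratic formula: s = (-18 ± √204)/(2×1) = (-18 ± √204)/2, with √204 ≈ 14.2829. s₁ ≈ -1.8586, s₂ ≈ -16.1414. Poles: s₁ = -1.8586, s₂ = -16.1414.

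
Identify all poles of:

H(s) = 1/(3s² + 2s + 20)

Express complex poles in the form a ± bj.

Discriminant = 2² - 4×3×20 = 4 - 240 = -236 < 0, so the poles are a complex conjugate pair s = (-2 ± j√236)/(2×3). Real part = -2/(2×3) = -2/6 ≈ -0.3333; imaginary part = ±√236/(2×3) ≈ 2.5604. Poles: s = -0.3333 ± 2.5604j.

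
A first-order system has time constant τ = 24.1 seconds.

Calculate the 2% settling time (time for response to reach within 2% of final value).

For first-order system, 2% settling time ≈ 4τ = 4 × 24.1 = 96.4 s.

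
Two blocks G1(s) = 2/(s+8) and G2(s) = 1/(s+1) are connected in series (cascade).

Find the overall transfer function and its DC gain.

Series: multiply transfer functions. G_eq = 2/(s+8) × 1/(s+1) = 2/((s+8)(s+1)). DC gain = 2/(8×1) = 0.25.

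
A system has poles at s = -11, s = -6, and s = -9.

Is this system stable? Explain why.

All poles are in the left half-plane. System is stable.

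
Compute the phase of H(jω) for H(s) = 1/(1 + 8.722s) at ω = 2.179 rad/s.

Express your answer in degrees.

Phase = -arctan(ωτ) = -arctan(2.179 × 8.722) = -87.0°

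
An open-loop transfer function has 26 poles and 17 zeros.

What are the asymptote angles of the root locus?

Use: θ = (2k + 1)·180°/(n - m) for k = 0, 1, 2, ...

n - m = 26 - 17 = 9. Angles: θk = (2k + 1)·180°/9 = 20°, 60°, 100°, 140°, 180°, 220°, 260°, 300°, 340°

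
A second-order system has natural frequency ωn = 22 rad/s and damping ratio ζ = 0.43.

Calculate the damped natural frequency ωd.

ωd = ωn√(1 - ζ²) = 22√(1 - 0.43²) = 19.86 rad/s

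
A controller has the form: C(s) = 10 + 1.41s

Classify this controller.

This is a Proportional-Derivative (PD) controller.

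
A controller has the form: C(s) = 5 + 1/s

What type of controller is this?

This is a Proportional-Integral (PI) controller.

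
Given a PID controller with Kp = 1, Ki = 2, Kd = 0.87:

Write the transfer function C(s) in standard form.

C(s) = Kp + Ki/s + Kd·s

Substituting values: C(s) = 1 + 2/s + 0.87s = (0.87s² + s + 2)/s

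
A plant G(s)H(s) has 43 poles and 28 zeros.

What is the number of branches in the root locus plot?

Root locus has n branches where n = number of poles = 43.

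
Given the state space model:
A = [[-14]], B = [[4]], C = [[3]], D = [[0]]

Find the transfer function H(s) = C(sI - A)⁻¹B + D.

(sI - A)⁻¹ = 1/(s + 14). H(s) = 3 × 4/(s + 14) + 0 = 12/(s + 14).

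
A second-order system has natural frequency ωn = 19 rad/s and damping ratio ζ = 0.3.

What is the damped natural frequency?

ωd = ωn√(1 - ζ²) = 19√(1 - 0.3²) = 18.12 rad/s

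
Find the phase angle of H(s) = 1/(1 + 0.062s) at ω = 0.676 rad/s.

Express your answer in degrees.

Phase = -arctan(ωτ) = -arctan(0.676 × 0.062) = -2.4°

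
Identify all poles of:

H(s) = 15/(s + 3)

Pole is where denominator = 0: s + 3 = 0, so s = -3.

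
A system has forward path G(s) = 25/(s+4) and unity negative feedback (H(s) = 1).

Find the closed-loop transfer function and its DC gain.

T(s) = G/(1+GH) = [25/(s+4)] / [1 + 25/(s+4)] = 25/(s+4+25) = 25/(s+29). DC gain = 25/29 = 0.8621.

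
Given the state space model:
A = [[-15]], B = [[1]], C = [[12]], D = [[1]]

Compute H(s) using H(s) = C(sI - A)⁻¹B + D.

(sI - A)⁻¹ = 1/(s + 15). H(s) = 12×1/(s + 15) + 1 = (s + 27)/(s + 15).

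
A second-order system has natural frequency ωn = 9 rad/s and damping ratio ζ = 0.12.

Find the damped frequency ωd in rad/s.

ωd = ωn√(1 - ζ²) = 9√(1 - 0.12²) = 8.93 rad/s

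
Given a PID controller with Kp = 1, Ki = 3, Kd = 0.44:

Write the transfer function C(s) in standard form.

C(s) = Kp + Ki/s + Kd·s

Substituting values: C(s) = 1 + 3/s + 0.44s = (0.44s² + s + 3)/s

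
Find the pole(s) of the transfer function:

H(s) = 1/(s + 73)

Pole is where denominator = 0: s + 73 = 0, so s = -73.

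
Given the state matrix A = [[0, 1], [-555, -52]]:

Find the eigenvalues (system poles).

det(A - λI) = λ² - (-52)λ + 555 = (λ - (-15))(λ - (-37)). Eigenvalues: -15, -37.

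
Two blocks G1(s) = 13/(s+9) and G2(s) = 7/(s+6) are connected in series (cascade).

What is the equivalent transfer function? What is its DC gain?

Series: multiply transfer functions. G_eq = 13/(s+9) × 7/(s+6) = 91/((s+9)(s+6)). DC gain = 91/(9×6) = 1.6852.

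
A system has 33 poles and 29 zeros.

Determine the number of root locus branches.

Root locus has n branches where n = number of poles = 33.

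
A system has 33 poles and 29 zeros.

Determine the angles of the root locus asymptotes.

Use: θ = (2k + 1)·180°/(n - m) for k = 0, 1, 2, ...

n - m = 33 - 29 = 4. Angles: θk = (2k + 1)·180°/4 = 45°, 135°, 225°, 315°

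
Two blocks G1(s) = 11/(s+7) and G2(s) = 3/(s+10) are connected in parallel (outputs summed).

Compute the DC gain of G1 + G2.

Parallel: G_eq = G1 + G2. DC gain = G1(0) + G2(0) = 11/7 + 3/10 = 1.5714 + 0.3 = 1.8714.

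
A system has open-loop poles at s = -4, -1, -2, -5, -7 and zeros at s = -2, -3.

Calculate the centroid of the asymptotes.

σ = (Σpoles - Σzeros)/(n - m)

σ = (Σpoles - Σzeros)/(n - m) = (-19 - (-5))/(5 - 2) = -14/3 = -4.67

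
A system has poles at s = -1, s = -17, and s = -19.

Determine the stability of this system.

All poles are in the left half-plane. System is stable.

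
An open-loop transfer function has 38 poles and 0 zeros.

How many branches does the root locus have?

Root locus has n branches where n = number of poles = 38.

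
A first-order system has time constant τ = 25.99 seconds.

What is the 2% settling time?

For first-order system, 2% settling time ≈ 4τ = 4 × 25.99 = 103.96 s.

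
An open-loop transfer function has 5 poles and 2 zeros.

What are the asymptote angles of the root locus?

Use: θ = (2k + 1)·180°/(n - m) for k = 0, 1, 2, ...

n - m = 5 - 2 = 3. Angles: θk = (2k + 1)·180°/3 = 60°, 180°, 300°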